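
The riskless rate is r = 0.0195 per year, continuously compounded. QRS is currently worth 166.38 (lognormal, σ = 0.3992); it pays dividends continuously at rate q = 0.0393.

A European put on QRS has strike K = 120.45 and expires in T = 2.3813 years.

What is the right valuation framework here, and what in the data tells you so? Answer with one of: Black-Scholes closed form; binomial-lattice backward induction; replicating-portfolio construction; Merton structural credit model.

framework: Black-Scholes closed form

Key observation: with QRS following a GBM at constant σ and r, the European put struck at 120.45 prices in closed form — nothing here needs a stepwise model or a balance sheet.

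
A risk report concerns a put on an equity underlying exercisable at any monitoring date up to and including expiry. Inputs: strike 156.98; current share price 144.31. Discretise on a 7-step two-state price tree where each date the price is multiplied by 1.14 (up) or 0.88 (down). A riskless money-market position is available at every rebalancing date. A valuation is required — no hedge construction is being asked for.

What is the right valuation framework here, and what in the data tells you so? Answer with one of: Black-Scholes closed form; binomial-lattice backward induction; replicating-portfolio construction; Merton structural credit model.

framework: binomial-lattice backward induction

Key observation: the exercise right at every one of the 7 steps is what matters: each node needs max(156.98 − S, continuation), which only the stepwise tree valuation starting from spot 144.31 delivers.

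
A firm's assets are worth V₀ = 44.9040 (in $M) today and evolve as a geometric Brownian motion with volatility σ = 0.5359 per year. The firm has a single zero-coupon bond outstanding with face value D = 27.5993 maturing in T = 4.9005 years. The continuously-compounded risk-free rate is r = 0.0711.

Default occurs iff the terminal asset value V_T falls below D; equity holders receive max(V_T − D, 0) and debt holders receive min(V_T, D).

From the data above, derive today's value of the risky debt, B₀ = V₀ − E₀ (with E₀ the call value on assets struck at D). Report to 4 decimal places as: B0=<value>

With assets at 44.9040 and a single debt payment of 27.5993 at 4.9005 years:
d₁ = [ln(V₀/D) + (r + σ²/2)T] / (σ√T)
   = [ln(44.9040/27.5993) + (0.0711 + 0.5·0.5359²)·4.9005] / (0.5359·√4.9005)
   = [0.486736 + 1.052110] / 1.186326 = 1.297153
d₂ = d₁ − σ√T = 1.297153 − 1.186326 = 0.110828
N(d₁) = 0.902711,  N(d₂) = 0.544123,  e^(−rT) = 0.705798
E₀ = V₀·N(d₁) − D·e^(−rT)·N(d₂)
   = 44.9040·0.902711 − 27.5993·0.705798·0.544123 = 29.936048
B₀ = V₀ − E₀ = 44.9040 − 29.936048 = 14.967952

B0=14.9680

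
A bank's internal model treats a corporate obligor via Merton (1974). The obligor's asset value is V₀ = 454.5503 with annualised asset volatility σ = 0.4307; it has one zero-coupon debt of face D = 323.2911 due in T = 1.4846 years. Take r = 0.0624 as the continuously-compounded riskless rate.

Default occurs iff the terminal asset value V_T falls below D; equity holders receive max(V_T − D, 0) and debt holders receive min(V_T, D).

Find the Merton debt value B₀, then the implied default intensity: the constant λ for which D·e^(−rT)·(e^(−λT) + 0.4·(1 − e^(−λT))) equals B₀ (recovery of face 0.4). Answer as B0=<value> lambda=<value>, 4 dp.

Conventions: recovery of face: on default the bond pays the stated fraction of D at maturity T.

B0=273.0802 lambda=0.0878

Apply the equity-as-call identities (strike 323.2911, horizon 1.4846 years):
d₁ = [ln(V₀/D) + (r + σ²/2)T] / (σ√T)
   = [ln(454.5503/323.2911) + (0.0624 + 0.5·0.4307²)·1.4846] / (0.4307·√1.4846)
   = [0.340755 + 0.230338] / 0.524783 = 1.088246
d₂ = d₁ − σ√T = 1.088246 − 0.524783 = 0.563464
N(d₁) = 0.861757,  N(d₂) = 0.713440,  e^(−rT) = 0.911522
E₀ = V₀·N(d₁) − D·e^(−rT)·N(d₂)
   = 454.5503·0.861757 − 323.2911·0.911522·0.713440 = 181.470148
B₀ = V₀ − E₀ = 454.5503 − 181.470148 = 273.080152
e^(−λT) = (B₀·e^(rT)/D − 0.4)/(1 − 0.4) = (273.0802·1.097066/323.2911 − 0.4)/0.6 = 0.87779750
λ = −ln(0.87779750)/1.4846 = 0.087794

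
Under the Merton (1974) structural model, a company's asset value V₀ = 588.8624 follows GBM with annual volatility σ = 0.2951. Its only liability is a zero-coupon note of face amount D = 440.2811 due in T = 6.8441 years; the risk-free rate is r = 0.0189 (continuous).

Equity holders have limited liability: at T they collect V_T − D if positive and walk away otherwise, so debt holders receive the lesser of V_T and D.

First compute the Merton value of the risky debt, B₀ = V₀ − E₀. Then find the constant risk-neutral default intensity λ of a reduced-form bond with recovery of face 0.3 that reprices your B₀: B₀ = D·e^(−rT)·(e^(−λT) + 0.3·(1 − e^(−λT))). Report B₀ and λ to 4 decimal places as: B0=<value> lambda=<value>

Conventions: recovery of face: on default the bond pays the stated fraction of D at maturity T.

With assets at 588.8624 and a single debt payment of 440.2811 at 6.8441 years:
d₁ = [ln(V₀/D) + (r + σ²/2)T] / (σ√T)
   = [ln(588.8624/440.2811) + (0.0189 + 0.5·0.2951²)·6.8441] / (0.2951·√6.8441)
   = [0.290779 + 0.427359] / 0.772018 = 0.930210
d₂ = d₁ − σ√T = 0.930210 − 0.772018 = 0.158192
N(d₁) = 0.823869,  N(d₂) = 0.562847,  e^(−rT) = 0.878663
E₀ = V₀·N(d₁) − D·e^(−rT)·N(d₂)
   = 588.8624·0.823869 − 440.2811·0.878663·0.562847 = 267.402919
B₀ = V₀ − E₀ = 588.8624 − 267.402919 = 321.459481
e^(−λT) = (B₀·e^(rT)/D − 0.3)/(1 − 0.3) = (321.4595·1.138092/440.2811 − 0.3)/0.7 = 0.75849682
λ = −ln(0.75849682)/6.8441 = 0.040388

B0=321.4595 lambda=0.0404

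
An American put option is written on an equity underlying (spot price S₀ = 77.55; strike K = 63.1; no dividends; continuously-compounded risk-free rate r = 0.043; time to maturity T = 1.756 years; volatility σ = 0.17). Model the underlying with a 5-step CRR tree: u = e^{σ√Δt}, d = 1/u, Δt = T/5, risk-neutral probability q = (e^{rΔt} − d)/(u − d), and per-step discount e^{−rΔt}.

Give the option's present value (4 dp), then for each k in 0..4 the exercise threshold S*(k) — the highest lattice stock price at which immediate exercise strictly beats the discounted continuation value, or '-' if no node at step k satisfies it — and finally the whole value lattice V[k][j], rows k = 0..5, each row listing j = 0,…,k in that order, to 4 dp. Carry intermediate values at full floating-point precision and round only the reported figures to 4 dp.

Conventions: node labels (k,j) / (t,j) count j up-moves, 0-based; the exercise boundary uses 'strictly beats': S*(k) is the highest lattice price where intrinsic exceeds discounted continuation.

Δt=0.35120, u=1.10600, d=0.90416, q=0.55023, disc=e^(-rΔt)=0.98501
k=5 terminal: V=max(K-S,0) → 16.2386 5.7779 0.0000 0.0000 0.0000 0.0000
k=4: j=0 S=51.8285 intr=11.2715 cont=10.3257 V=11.2715[EX]; j=1 S=63.3980 intr=0.0000 cont=2.5598 V=2.5598[hold]; j=2 S=77.5500 intr=0.0000 cont=0.0000 V=0.0000[hold]; j=3 S=94.8611 intr=0.0000 cont=0.0000 V=0.0000[hold]; j=4 S=116.0366 intr=0.0000 cont=0.0000 V=0.0000[hold]  S*(4)=51.8285
k=3: j=0 S=57.3221 intr=5.7779 cont=6.3810 V=6.3810[hold]; j=1 S=70.1178 intr=0.0000 cont=1.1341 V=1.1341[hold]; j=2 S=85.7699 intr=0.0000 cont=0.0000 V=0.0000[hold]; j=3 S=104.9160 intr=0.0000 cont=0.0000 V=0.0000[hold]  S*(3)=-
k=2: j=0 S=63.3980 intr=0.0000 cont=3.4416 V=3.4416[hold]; j=1 S=77.5500 intr=0.0000 cont=0.5024 V=0.5024[hold]; j=2 S=94.8611 intr=0.0000 cont=0.0000 V=0.0000[hold]  S*(2)=-
k=1: j=0 S=70.1178 intr=0.0000 cont=1.7971 V=1.7971[hold]; j=1 S=85.7699 intr=0.0000 cont=0.2226 V=0.2226[hold]  S*(1)=-
k=0: j=0 S=77.5500 intr=0.0000 cont=0.9168 V=0.9168[hold]  S*(0)=-

price = 0.9168
boundary = - - - - 51.8285
tree:
0.9168
1.7971 0.2226
3.4416 0.5024 0.0000
6.3810 1.1341 0.0000 0.0000
11.2715 2.5598 0.0000 0.0000 0.0000
16.2386 5.7779 0.0000 0.0000 0.0000 0.0000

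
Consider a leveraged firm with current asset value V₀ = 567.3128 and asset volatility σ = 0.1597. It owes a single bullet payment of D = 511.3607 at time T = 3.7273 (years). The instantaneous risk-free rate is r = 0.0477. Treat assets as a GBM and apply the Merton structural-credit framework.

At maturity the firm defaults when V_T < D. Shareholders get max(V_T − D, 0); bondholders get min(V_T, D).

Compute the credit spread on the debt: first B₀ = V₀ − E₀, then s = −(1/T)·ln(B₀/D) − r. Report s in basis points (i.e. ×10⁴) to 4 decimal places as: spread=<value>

spread=94.2640

Work the structural quantities from V₀ = 567.3128 against face 511.3607:
d₁ = [ln(V₀/D) + (r + σ²/2)T] / (σ√T)
   = [ln(567.3128/511.3607) + (0.0477 + 0.5·0.1597²)·3.7273] / (0.1597·√3.7273)
   = [0.103836 + 0.225323] / 0.308320 = 1.067586
d₂ = d₁ − σ√T = 1.067586 − 0.308320 = 0.759266
N(d₁) = 0.857146,  N(d₂) = 0.776153,  e^(−rT) = 0.837116
E₀ = V₀·N(d₁) − D·e^(−rT)·N(d₂)
   = 567.3128·0.857146 − 511.3607·0.837116·0.776153 = 154.023439
B₀ = V₀ − E₀ = 567.3128 − 154.023439 = 413.289361
spread = −(1/T)·ln(B₀/D) − r = −(1/3.7273)·ln(413.289361/511.3607) − 0.0477 = 0.00942640
in basis points: 0.00942640 × 10⁴ = 94.2640 bp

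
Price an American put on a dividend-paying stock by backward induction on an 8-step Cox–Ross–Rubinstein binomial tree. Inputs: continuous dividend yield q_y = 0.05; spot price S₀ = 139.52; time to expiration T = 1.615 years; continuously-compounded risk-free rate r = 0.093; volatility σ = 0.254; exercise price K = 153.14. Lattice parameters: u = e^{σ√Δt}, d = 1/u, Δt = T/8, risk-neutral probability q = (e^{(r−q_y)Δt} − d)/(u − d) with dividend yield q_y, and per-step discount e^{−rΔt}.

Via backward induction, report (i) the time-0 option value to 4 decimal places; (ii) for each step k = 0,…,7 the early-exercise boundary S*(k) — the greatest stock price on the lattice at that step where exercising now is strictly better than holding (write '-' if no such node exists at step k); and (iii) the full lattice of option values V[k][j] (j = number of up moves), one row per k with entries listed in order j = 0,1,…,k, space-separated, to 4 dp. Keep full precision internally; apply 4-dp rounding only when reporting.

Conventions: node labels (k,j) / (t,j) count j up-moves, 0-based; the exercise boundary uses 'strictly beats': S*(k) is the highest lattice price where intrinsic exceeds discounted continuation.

params: Δt=0.20187 u=1.12089 d=0.89215 q=0.50961 e^(-rΔt)=0.98140
t_8 payoffs: 97.1474 82.7911 64.7540 42.0922 13.6200 0.0000 0.0000 0.0000 0.0000
t_7: node(7,0) S=62.7616 payoff=90.3784 vs cont=88.1604 → 90.3784 [stop]  node(7,1) S=78.8534 payoff=74.2866 vs cont=72.2302 → 74.2866 [stop]  node(7,2) S=99.0711 payoff=54.0689 vs cont=52.2156 → 54.0689 [stop]  node(7,3) S=124.4725 payoff=28.6675 vs cont=27.0693 → 28.6675 [stop]  node(7,4) S=156.3866 payoff=0.0000 vs cont=6.5548 → 6.5548 [wait]  node(7,5) S=196.4835 payoff=0.0000 vs cont=0.0000 → 0.0000 [wait]  node(7,6) S=246.8610 payoff=0.0000 vs cont=0.0000 → 0.0000 [wait]  node(7,7) S=310.1550 payoff=0.0000 vs cont=0.0000 → 0.0000 [wait]  ⇒ S*(7)=124.4725
t_6: node(6,0) S=70.3489 payoff=82.7911 vs cont=80.6493 → 82.7911 [stop]  node(6,1) S=88.3860 payoff=64.7540 vs cont=62.7933 → 64.7540 [stop]  node(6,2) S=111.0478 payoff=42.0922 vs cont=40.3591 → 42.0922 [stop]  node(6,3) S=139.5200 payoff=13.6200 vs cont=17.0750 → 17.0750 [wait]  node(6,4) S=175.2923 payoff=0.0000 vs cont=3.1546 → 3.1546 [wait]  node(6,5) S=220.2365 payoff=0.0000 vs cont=0.0000 → 0.0000 [wait]  node(6,6) S=276.7041 payoff=0.0000 vs cont=0.0000 → 0.0000 [wait]  ⇒ S*(6)=111.0478
t_5: node(5,0) S=78.8534 payoff=74.2866 vs cont=72.2302 → 74.2866 [stop]  node(5,1) S=99.0711 payoff=54.0689 vs cont=52.2156 → 54.0689 [stop]  node(5,2) S=124.4725 payoff=28.6675 vs cont=28.7973 → 28.7973 [wait]  node(5,3) S=156.3866 payoff=0.0000 vs cont=9.7953 → 9.7953 [wait]  node(5,4) S=196.4835 payoff=0.0000 vs cont=1.5182 → 1.5182 [wait]  node(5,5) S=246.8610 payoff=0.0000 vs cont=0.0000 → 0.0000 [wait]  ⇒ S*(5)=99.0711
t_4: node(4,0) S=88.3860 payoff=64.7540 vs cont=62.7933 → 64.7540 [stop]  node(4,1) S=111.0478 payoff=42.0922 vs cont=40.4240 → 42.0922 [stop]  node(4,2) S=139.5200 payoff=13.6200 vs cont=18.7581 → 18.7581 [wait]  node(4,3) S=175.2923 payoff=0.0000 vs cont=5.4734 → 5.4734 [wait]  node(4,4) S=220.2365 payoff=0.0000 vs cont=0.7307 → 0.7307 [wait]  ⇒ S*(4)=111.0478
t_3: node(3,0) S=99.0711 payoff=54.0689 vs cont=52.2156 → 54.0689 [stop]  node(3,1) S=124.4725 payoff=28.6675 vs cont=29.6391 → 29.6391 [wait]  node(3,2) S=156.3866 payoff=0.0000 vs cont=11.7651 → 11.7651 [wait]  node(3,3) S=196.4835 payoff=0.0000 vs cont=2.9996 → 2.9996 [wait]  ⇒ S*(3)=99.0711
t_2: node(2,0) S=111.0478 payoff=42.0922 vs cont=40.8450 → 42.0922 [stop]  node(2,1) S=139.5200 payoff=13.6200 vs cont=20.1484 → 20.1484 [wait]  node(2,2) S=175.2923 payoff=0.0000 vs cont=7.1623 → 7.1623 [wait]  ⇒ S*(2)=111.0478
t_1: node(1,0) S=124.4725 payoff=28.6675 vs cont=30.3344 → 30.3344 [wait]  node(1,1) S=156.3866 payoff=0.0000 vs cont=13.2788 → 13.2788 [wait]  ⇒ S*(1)=-
t_0: node(0,0) S=139.5200 payoff=13.6200 vs cont=21.2401 → 21.2401 [wait]  ⇒ S*(0)=-

price = 21.2401
boundary = - - 111.0478 99.0711 111.0478 99.0711 111.0478 124.4725
tree:
21.2401
30.3344 13.2788
42.0922 20.1484 7.1623
54.0689 29.6391 11.7651 2.9996
64.7540 42.0922 18.7581 5.4734 0.7307
74.2866 54.0689 28.7973 9.7953 1.5182 0.0000
82.7911 64.7540 42.0922 17.0750 3.1546 0.0000 0.0000
90.3784 74.2866 54.0689 28.6675 6.5548 0.0000 0.0000 0.0000
97.1474 82.7911 64.7540 42.0922 13.6200 0.0000 0.0000 0.0000 0.0000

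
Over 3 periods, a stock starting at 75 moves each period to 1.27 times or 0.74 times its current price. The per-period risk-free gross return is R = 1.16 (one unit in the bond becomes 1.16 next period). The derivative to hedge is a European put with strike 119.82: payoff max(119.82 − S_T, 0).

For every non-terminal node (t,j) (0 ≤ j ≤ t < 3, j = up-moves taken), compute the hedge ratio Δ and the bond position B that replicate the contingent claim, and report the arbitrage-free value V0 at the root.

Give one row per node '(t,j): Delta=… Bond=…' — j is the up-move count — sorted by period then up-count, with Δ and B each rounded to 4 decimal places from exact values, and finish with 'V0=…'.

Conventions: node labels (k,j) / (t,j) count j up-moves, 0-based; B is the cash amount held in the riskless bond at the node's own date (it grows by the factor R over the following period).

No-arbitrage ⇒ martingale measure with p* = (R−d)/(u−d) = 0.7925.
Terminal payoffs: V(3,0)=89.4282, V(3,1)=67.6611, V(3,2)=30.3040, V(3,3)=0.0000
Node (2,0) S=41.0700: V=(p*·67.6611+(1−p*)·89.4282)/1.16=62.2231; Δ=(67.6611−89.4282)/(52.1589−30.3918)=-1.0000; B=V−Δ·S=103.2931
Node (2,1) S=70.4850: V=(p*·30.3040+(1−p*)·67.6611)/1.16=32.8081; Δ=(30.3040−67.6611)/(89.5160−52.1589)=-1.0000; B=V−Δ·S=103.2931
Node (2,2) S=120.9675: V=(p*·0.0000+(1−p*)·30.3040)/1.16=5.4220; Δ=(0.0000−30.3040)/(153.6287−89.5160)=-0.4727; B=V−Δ·S=62.5995
Node (1,0) S=55.5000: V=(p*·32.8081+(1−p*)·62.2231)/1.16=33.5458; Δ=(32.8081−62.2231)/(70.4850−41.0700)=-1.0000; B=V−Δ·S=89.0458
Node (1,1) S=95.2500: V=(p*·5.4220+(1−p*)·32.8081)/1.16=9.5741; Δ=(5.4220−32.8081)/(120.9675−70.4850)=-0.5425; B=V−Δ·S=61.2460
Node (0,0) S=75.0000: V=(p*·9.5741+(1−p*)·33.5458)/1.16=12.5425; Δ=(9.5741−33.5458)/(95.2500−55.5000)=-0.6031; B=V−Δ·S=57.7722
Sanity check at the root: Δ(0,0)·S0 + B(0,0) reproduces V0 = 12.5425.

(0,0): Delta=-0.6031 Bond=57.7722
(1,0): Delta=-1.0000 Bond=89.0458
(1,1): Delta=-0.5425 Bond=61.2460
(2,0): Delta=-1.0000 Bond=103.2931
(2,1): Delta=-1.0000 Bond=103.2931
(2,2): Delta=-0.4727 Bond=62.5995
V0=12.5425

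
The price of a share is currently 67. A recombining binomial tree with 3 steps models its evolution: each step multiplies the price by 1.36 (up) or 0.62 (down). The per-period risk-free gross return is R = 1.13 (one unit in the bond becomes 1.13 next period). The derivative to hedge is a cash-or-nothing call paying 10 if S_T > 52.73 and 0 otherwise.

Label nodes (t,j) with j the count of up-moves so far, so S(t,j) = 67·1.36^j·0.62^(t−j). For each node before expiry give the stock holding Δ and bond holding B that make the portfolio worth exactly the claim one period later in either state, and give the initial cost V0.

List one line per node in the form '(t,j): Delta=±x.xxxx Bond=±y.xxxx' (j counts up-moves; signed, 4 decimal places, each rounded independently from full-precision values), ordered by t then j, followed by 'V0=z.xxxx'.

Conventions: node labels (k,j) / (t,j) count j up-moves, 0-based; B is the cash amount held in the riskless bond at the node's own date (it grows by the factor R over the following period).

Risk-neutral probability p* = (R−d)/(u−d) = (1.13−0.62)/(1.36−0.62) = 0.6892.
Terminal payoffs: V(3,0)=0.0000, V(3,1)=0.0000, V(3,2)=10.0000, V(3,3)=10.0000
Node (2,0) S=25.7548: V=(p*·0.0000+(1−p*)·0.0000)/1.13=0.0000; Δ=(0.0000−0.0000)/(35.0265−15.9680)=0.0000; B=V−Δ·S=0.0000
Node (2,1) S=56.4944: V=(p*·10.0000+(1−p*)·0.0000)/1.13=6.0990; Δ=(10.0000−0.0000)/(76.8324−35.0265)=0.2392; B=V−Δ·S=-7.4145
Node (2,2) S=123.9232: V=(p*·10.0000+(1−p*)·10.0000)/1.13=8.8496; Δ=(10.0000−10.0000)/(168.5356−76.8324)=0.0000; B=V−Δ·S=8.8496
Node (1,0) S=41.5400: V=(p*·6.0990+(1−p*)·0.0000)/1.13=3.7198; Δ=(6.0990−0.0000)/(56.4944−25.7548)=0.1984; B=V−Δ·S=-4.5221
Node (1,1) S=91.1200: V=(p*·8.8496+(1−p*)·6.0990)/1.13=7.0749; Δ=(8.8496−6.0990)/(123.9232−56.4944)=0.0408; B=V−Δ·S=3.3580
Node (0,0) S=67.0000: V=(p*·7.0749+(1−p*)·3.7198)/1.13=5.3382; Δ=(7.0749−3.7198)/(91.1200−41.5400)=0.0677; B=V−Δ·S=0.8042
As a check, the time-0 holding Δ(0,0)·S0 + B(0,0) comes to 5.3382 — exactly V0.

(0,0): Delta=0.0677 Bond=0.8042
(1,0): Delta=0.1984 Bond=-4.5221
(1,1): Delta=0.0408 Bond=3.3580
(2,0): Delta=0.0000 Bond=0.0000
(2,1): Delta=0.2392 Bond=-7.4145
(2,2): Delta=0.0000 Bond=8.8496
V0=5.3382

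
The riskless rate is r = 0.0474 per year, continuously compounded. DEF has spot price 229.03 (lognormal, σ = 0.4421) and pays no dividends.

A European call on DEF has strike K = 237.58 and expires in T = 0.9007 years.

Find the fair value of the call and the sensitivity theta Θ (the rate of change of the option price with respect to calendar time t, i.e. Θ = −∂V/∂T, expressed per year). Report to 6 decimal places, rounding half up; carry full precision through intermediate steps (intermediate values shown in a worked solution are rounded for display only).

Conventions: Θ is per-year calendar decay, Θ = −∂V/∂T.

σ√T = 0.4421·√0.9007 = 0.419576
d₁ = (ln(S/K) + (r+σ²/2)T) / (σ√T) = (ln(229.03/237.58) + (0.0474+0.4421²/2)·0.9007) / 0.419576 = (-0.036651 + 0.130715) / 0.419576 = 0.224188
d₂ = d₁ − σ√T = 0.224188 − 0.419576 = -0.195388
e^{−rT} = 0.958205
N(d₁) = 0.588694,  N(d₂) = 0.422544
Call price V = S·N(d₁) − K·e^{−rT}·N(d₂) = 134.828671 − 96.192435 = 38.636236
φ(d₁) = (1/√(2π))·e^{−d₁²/2} = 0.389042
Θ = −S·φ(d₁)·σ/(2√T) − r·K·e^{−rT}·N(d₂) = −20.753389 − 4.559521 = -25.312911

price = 38.636236
Θ = -25.312911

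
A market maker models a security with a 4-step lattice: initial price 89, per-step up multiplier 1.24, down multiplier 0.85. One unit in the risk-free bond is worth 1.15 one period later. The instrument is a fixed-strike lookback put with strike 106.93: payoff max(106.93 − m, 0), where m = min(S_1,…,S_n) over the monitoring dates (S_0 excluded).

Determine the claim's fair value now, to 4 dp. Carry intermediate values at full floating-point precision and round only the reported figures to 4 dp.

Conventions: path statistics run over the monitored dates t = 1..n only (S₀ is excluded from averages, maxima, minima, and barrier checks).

price = 6.4677

With p* = (R−d)/(u−d) = 0.7692, sum probability × payoff across the paths and divide by R^4.
Enumerate all 2^4 = 16 price paths (U = up ×1.24, D = down ×0.85); each path with k up-moves has probability p*^k·(1−p*)^(4−k).
DDDD: m=46.4586, payoff=60.4714, prob=0.002836
UDDD: m=67.7748, payoff=39.1552, prob=0.009453
DUDD: m=67.7748, payoff=39.1552, prob=0.009453
UUDD: m=98.8715, payoff=8.0585, prob=0.031512
DDUD: m=64.3025, payoff=42.6275, prob=0.009453
UDUD: m=93.8060, payoff=13.1240, prob=0.031512
DUUD: m=75.6500, payoff=31.2800, prob=0.031512
UUUD: m=110.3600, payoff=0.0000, prob=0.105038
DDDU: m=54.6571, payoff=52.2729, prob=0.009453
UDDU: m=79.7351, payoff=27.1949, prob=0.031512
DUDU: m=75.6500, payoff=31.2800, prob=0.031512
UUDU: m=110.3600, payoff=0.0000, prob=0.105038
DDUU: m=64.3025, payoff=42.6275, prob=0.031512
UDUU: m=93.8060, payoff=13.1240, prob=0.105038
DUUU: m=75.6500, payoff=31.2800, prob=0.105038
UUUU: m=110.3600, payoff=0.0000, prob=0.350128
Price = Σ prob·payoff / R^4 = 11.312120 / 1.749006 = 6.4677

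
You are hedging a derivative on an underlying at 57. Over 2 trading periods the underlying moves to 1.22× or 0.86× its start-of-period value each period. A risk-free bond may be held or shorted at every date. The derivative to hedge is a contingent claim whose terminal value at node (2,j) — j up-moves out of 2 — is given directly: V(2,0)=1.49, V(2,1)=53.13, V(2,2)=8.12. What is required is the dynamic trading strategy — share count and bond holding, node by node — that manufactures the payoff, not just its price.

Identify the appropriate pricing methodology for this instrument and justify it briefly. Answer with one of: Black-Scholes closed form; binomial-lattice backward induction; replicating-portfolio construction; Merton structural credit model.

framework: replicating-portfolio construction

Key observation: the deliverable is the dynamic trading strategy on the 2-step tree (spot 57, moves 1.22 and 0.86), so the valuation must go through the node-by-node replicating-portfolio solve.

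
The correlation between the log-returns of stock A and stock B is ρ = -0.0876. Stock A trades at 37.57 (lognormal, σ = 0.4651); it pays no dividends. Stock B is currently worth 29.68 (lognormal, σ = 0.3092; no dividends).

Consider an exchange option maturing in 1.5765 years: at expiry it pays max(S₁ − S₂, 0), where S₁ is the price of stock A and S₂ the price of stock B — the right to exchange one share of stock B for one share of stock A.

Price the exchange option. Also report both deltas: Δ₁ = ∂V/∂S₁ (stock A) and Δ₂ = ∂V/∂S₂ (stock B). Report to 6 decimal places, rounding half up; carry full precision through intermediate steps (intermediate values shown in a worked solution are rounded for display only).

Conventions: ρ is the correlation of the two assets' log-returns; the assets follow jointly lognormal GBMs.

σ_eff = √(σ₁² + σ₂² − 2ρσ₁σ₂) = √(0.4651² + 0.3092² − 2·-0.0876·0.4651·0.3092) = 0.580619
d₁ = (ln(S₁/S₂) + (q₂ − q₁ + σ_eff²/2)T) / (σ_eff√T) = (ln(37.57/29.68) + (0.0 − 0.0 + 0.168559)·1.5765) / 0.729017 = 0.687865
d₂ = d₁ − σ_eff√T = 0.687865 − 0.729017 = -0.041152
N(d₁) = 0.754231,  N(d₂) = 0.483587
V = S₁·e^{−q₁T}·N(d₁) − S₂·e^{−q₂T}·N(d₂) = 28.336464 − 14.352868 = 13.983595
Key observation: no risk-free rate is needed — with the second asset as numeraire the exchange option is a call on the ratio S₁/S₂, and r cancels out of the value.
Δ₁ = e^{−q₁T}·N(d₁) = 0.754231;  Δ₂ = −e^{−q₂T}·N(d₂) = -0.483587

exchange price = 13.983595
Δ1 = 0.754231
Δ2 = -0.483587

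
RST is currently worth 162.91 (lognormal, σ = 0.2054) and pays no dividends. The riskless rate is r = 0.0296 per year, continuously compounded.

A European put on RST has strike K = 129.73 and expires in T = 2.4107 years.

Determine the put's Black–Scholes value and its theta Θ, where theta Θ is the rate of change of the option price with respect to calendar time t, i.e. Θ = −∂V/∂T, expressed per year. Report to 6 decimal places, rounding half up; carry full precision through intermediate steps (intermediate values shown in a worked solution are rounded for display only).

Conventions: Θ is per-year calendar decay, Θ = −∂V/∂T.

σ√T = 0.2054·√2.4107 = 0.318913
d₁ = (ln(S/K) + (r+σ²/2)T) / (σ√T) = (ln(162.91/129.73) + (0.0296+0.2054²/2)·2.4107) / 0.318913 = (0.227743 + 0.122209) / 0.318913 = 1.097328
d₂ = d₁ − σ√T = 1.097328 − 0.318913 = 0.778415
e^{−rT} = 0.931130
N(−d₁) = 0.136249,  N(−d₂) = 0.218162
Put price V = K·e^{−rT}·N(−d₂) − S·N(−d₁) = 26.353002 − 22.196333 = 4.156669
φ(d₁) = (1/√(2π))·e^{−d₁²/2} = 0.218493
Θ = −S·φ(d₁)·σ/(2√T) + r·K·e^{−rT}·N(−d₂) = −2.354418 + 0.780049 = -1.574369

price = 4.156669
Θ = -1.574369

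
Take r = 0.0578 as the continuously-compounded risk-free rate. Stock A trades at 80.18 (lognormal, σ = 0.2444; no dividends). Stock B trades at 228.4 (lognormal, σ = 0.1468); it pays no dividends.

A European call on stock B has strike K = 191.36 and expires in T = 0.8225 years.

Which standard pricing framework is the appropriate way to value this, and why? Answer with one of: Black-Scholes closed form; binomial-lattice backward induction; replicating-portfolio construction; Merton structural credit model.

Key observation: the strike-191.36 call on stock B is European-exercise on a continuously-modelled lognormal underlying, so its value is a single closed-form evaluation.

framework: Black-Scholes closed form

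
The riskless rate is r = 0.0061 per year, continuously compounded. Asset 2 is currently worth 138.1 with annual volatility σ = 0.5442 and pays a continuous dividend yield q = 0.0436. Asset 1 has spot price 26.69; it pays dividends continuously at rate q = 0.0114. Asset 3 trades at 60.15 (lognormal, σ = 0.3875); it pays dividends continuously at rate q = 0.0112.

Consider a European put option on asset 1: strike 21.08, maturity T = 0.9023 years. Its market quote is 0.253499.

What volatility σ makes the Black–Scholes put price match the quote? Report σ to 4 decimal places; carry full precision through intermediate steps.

sigma = 0.2028

At σ = 0.2028 the Black–Scholes value reproduces the quote:
σ√T = 0.2028·√0.9023 = 0.192639
d₁ = (ln(S/K) + (r−q+σ²/2)T) / (σ√T) = (ln(26.69/21.08) + (0.0061−0.0114+0.2028²/2)·0.9023) / 0.192639 = (0.235964 + 0.013773) / 0.192639 = 1.296401
d₂ = d₁ − σ√T = 1.296401 − 0.192639 = 1.103762
e^{−rT} = 0.994511
e^{−qT} = 0.989767
N(−d₁) = 0.097419,  N(−d₂) = 0.134848
V = K·e^{−rT}·N(−d₂) − S·e^{−qT}·N(−d₁) = 2.826997 − 2.573498 = 0.253499 (equal to the quote); since ∂V/∂σ > 0 for all σ, the implied volatility is unique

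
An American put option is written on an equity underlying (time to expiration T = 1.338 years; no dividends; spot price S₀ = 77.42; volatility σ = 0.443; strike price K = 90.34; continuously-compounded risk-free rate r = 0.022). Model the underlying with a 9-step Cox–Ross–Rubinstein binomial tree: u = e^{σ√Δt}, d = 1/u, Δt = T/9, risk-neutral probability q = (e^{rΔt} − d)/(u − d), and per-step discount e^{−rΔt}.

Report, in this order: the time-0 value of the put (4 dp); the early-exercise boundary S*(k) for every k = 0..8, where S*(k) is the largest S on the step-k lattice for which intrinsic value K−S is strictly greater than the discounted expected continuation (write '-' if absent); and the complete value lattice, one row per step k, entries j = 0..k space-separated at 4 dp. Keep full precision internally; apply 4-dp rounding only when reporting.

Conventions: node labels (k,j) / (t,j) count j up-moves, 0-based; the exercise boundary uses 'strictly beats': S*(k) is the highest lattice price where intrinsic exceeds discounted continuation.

price = 22.4951
boundary = - - - 46.3777 39.0956 46.3777 55.0162 65.2637 55.0162
tree:
22.4951
29.0119 15.2136
36.3009 20.8944 8.8352
43.9623 27.8094 13.1469 3.9750
51.2444 35.6926 19.0053 6.5513 1.0618
57.3831 43.9623 26.5025 10.5799 1.9983 0.0000
62.5579 51.2444 35.3238 16.6181 3.7611 0.0000 0.0000
66.9202 57.3831 43.9623 25.0763 7.0789 0.0000 0.0000 0.0000
70.5975 62.5579 51.2444 35.3238 13.3234 0.0000 0.0000 0.0000 0.0000
73.6974 66.9202 57.3831 43.9623 25.0763 0.0000 0.0000 0.0000 0.0000 0.0000

params: Δt=0.14867 u=1.18626 d=0.84298 q=0.46694 e^(-rΔt)=0.99673
t_9 payoffs: 73.6974 66.9202 57.3831 43.9623 25.0763 0.0000 0.0000 0.0000 0.0000 0.0000
t_8: node(8,0) S=19.7425 payoff=70.5975 vs cont=70.3025 → 70.5975 [stop]  node(8,1) S=27.7821 payoff=62.5579 vs cont=62.2629 → 62.5579 [stop]  node(8,2) S=39.0956 payoff=51.2444 vs cont=50.9494 → 51.2444 [stop]  node(8,3) S=55.0162 payoff=35.3238 vs cont=35.0288 → 35.3238 [stop]  node(8,4) S=77.4200 payoff=12.9200 vs cont=13.3234 → 13.3234 [wait]  node(8,5) S=108.9472 payoff=0.0000 vs cont=0.0000 → 0.0000 [wait]  node(8,6) S=153.3129 payoff=0.0000 vs cont=0.0000 → 0.0000 [wait]  node(8,7) S=215.7453 payoff=0.0000 vs cont=0.0000 → 0.0000 [wait]  node(8,8) S=303.6016 payoff=0.0000 vs cont=0.0000 → 0.0000 [wait]  ⇒ S*(8)=55.0162
t_7: node(7,0) S=23.4198 payoff=66.9202 vs cont=66.6252 → 66.9202 [stop]  node(7,1) S=32.9569 payoff=57.3831 vs cont=57.0881 → 57.3831 [stop]  node(7,2) S=46.3777 payoff=43.9623 vs cont=43.6673 → 43.9623 [stop]  node(7,3) S=65.2637 payoff=25.0763 vs cont=24.9690 → 25.0763 [stop]  node(7,4) S=91.8406 payoff=0.0000 vs cont=7.0789 → 7.0789 [wait]  node(7,5) S=129.2401 payoff=0.0000 vs cont=0.0000 → 0.0000 [wait]  node(7,6) S=181.8696 payoff=0.0000 vs cont=0.0000 → 0.0000 [wait]  node(7,7) S=255.9309 payoff=0.0000 vs cont=0.0000 → 0.0000 [wait]  ⇒ S*(7)=65.2637
t_6: node(6,0) S=27.7821 payoff=62.5579 vs cont=62.2629 → 62.5579 [stop]  node(6,1) S=39.0956 payoff=51.2444 vs cont=50.9494 → 51.2444 [stop]  node(6,2) S=55.0162 payoff=35.3238 vs cont=35.0288 → 35.3238 [stop]  node(6,3) S=77.4200 payoff=12.9200 vs cont=16.6181 → 16.6181 [wait]  node(6,4) S=108.9472 payoff=0.0000 vs cont=3.7611 → 3.7611 [wait]  node(6,5) S=153.3129 payoff=0.0000 vs cont=0.0000 → 0.0000 [wait]  node(6,6) S=215.7453 payoff=0.0000 vs cont=0.0000 → 0.0000 [wait]  ⇒ S*(6)=55.0162
t_5: node(5,0) S=32.9569 payoff=57.3831 vs cont=57.0881 → 57.3831 [stop]  node(5,1) S=46.3777 payoff=43.9623 vs cont=43.6673 → 43.9623 [stop]  node(5,2) S=65.2637 payoff=25.0763 vs cont=26.5025 → 26.5025 [wait]  node(5,3) S=91.8406 payoff=0.0000 vs cont=10.5799 → 10.5799 [wait]  node(5,4) S=129.2401 payoff=0.0000 vs cont=1.9983 → 1.9983 [wait]  node(5,5) S=181.8696 payoff=0.0000 vs cont=0.0000 → 0.0000 [wait]  ⇒ S*(5)=46.3777
t_4: node(4,0) S=39.0956 payoff=51.2444 vs cont=50.9494 → 51.2444 [stop]  node(4,1) S=55.0162 payoff=35.3238 vs cont=35.6926 → 35.6926 [wait]  node(4,2) S=77.4200 payoff=12.9200 vs cont=19.0053 → 19.0053 [wait]  node(4,3) S=108.9472 payoff=0.0000 vs cont=6.5513 → 6.5513 [wait]  node(4,4) S=153.3129 payoff=0.0000 vs cont=1.0618 → 1.0618 [wait]  ⇒ S*(4)=39.0956
t_3: node(3,0) S=46.3777 payoff=43.9623 vs cont=43.8390 → 43.9623 [stop]  node(3,1) S=65.2637 payoff=25.0763 vs cont=27.8094 → 27.8094 [wait]  node(3,2) S=91.8406 payoff=0.0000 vs cont=13.1469 → 13.1469 [wait]  node(3,3) S=129.2401 payoff=0.0000 vs cont=3.9750 → 3.9750 [wait]  ⇒ S*(3)=46.3777
t_2: node(2,0) S=55.0162 payoff=35.3238 vs cont=36.3009 → 36.3009 [wait]  node(2,1) S=77.4200 payoff=12.9200 vs cont=20.8944 → 20.8944 [wait]  node(2,2) S=108.9472 payoff=0.0000 vs cont=8.8352 → 8.8352 [wait]  ⇒ S*(2)=-
t_1: node(1,0) S=65.2637 payoff=25.0763 vs cont=29.0119 → 29.0119 [wait]  node(1,1) S=91.8406 payoff=0.0000 vs cont=15.2136 → 15.2136 [wait]  ⇒ S*(1)=-
t_0: node(0,0) S=77.4200 payoff=12.9200 vs cont=22.4951 → 22.4951 [wait]  ⇒ S*(0)=-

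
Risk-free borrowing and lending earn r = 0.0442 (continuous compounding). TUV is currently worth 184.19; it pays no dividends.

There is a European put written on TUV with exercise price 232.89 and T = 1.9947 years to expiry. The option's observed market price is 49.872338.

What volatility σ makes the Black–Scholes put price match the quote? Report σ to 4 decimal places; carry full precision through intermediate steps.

At σ = 0.3007 the Black–Scholes value reproduces the quote:
σ√T = 0.3007·√1.9947 = 0.424690
d₁ = (ln(S/K) + (r+σ²/2)T) / (σ√T) = (ln(184.19/232.89) + (0.0442+0.3007²/2)·1.9947) / 0.424690 = (-0.234598 + 0.178347) / 0.424690 = -0.132454
d₂ = d₁ − σ√T = -0.132454 − 0.424690 = -0.557144
e^{−rT} = 0.915609
N(−d₁) = 0.552687,  N(−d₂) = 0.711285
V = K·e^{−rT}·N(−d₂) − S·N(−d₁) = 151.671808 − 101.799471 = 49.872338 (matching the quote); vega is positive throughout, so no other σ reproduces this price

sigma = 0.3007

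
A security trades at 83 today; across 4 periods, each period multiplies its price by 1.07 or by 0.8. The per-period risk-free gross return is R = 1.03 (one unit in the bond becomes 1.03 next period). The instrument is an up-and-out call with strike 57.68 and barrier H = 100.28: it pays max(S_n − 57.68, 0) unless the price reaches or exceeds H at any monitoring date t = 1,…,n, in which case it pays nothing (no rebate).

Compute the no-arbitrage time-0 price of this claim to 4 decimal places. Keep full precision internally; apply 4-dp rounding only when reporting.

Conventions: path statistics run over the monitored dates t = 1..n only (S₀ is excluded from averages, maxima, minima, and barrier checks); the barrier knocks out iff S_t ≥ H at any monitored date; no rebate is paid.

price = 6.0424

No-arbitrage gives p* = (R−d)/(u−d) = 0.8519: enumerate every path, weight its payoff by its p*-probability, and discount by R^4.
Enumerate all 2^4 = 16 price paths (U = up ×1.07, D = down ×0.8); each path with k up-moves has probability p*^k·(1−p*)^(4−k).
DDDD: M=66.4000, payoff=0.0000, prob=0.000482
UDDD: M=88.8100, payoff=0.0000, prob=0.002770
DUDD: M=71.0480, payoff=0.0000, prob=0.002770
UUDD: M=95.0267, payoff=3.1371, prob=0.015927
DDUD: M=66.4000, payoff=0.0000, prob=0.002770
UDUD: M=88.8100, payoff=3.1371, prob=0.015927
DUUD: M=76.0214, payoff=3.1371, prob=0.015927
UUUD: M=101.6786, payoff=0.0000, prob=0.091577
DDDU: M=66.4000, payoff=0.0000, prob=0.002770
UDDU: M=88.8100, payoff=3.1371, prob=0.015927
DUDU: M=71.0480, payoff=3.1371, prob=0.015927
UUDU: M=95.0267, payoff=23.6629, prob=0.091577
DDUU: M=66.4000, payoff=3.1371, prob=0.015927
UDUU: M=88.8100, payoff=23.6629, prob=0.091577
DUUU: M=81.3429, payoff=23.6629, prob=0.091577
UUUU: M=108.7961, payoff=0.0000, prob=0.526570
Price = Σ prob·payoff / R^4 = 6.800727 / 1.125509 = 6.0424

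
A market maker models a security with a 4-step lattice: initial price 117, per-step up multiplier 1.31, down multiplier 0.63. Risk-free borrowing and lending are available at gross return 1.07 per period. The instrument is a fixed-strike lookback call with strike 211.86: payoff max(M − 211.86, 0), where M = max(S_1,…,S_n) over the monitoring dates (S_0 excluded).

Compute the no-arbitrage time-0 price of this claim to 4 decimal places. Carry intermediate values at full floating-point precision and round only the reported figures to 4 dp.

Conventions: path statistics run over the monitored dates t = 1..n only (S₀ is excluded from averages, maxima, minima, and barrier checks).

price = 21.4795

Set p* = 0.6471 (from d < R < u); the path-dependent value is the discounted p*-expectation over all price paths.
Enumerate all 2^4 = 16 price paths (U = up ×1.31, D = down ×0.63); each path with k up-moves has probability p*^k·(1−p*)^(4−k).
DDDD: M=73.7100, payoff=0.0000, prob=0.015517
UDDD: M=153.2700, payoff=0.0000, prob=0.028448
DUDD: M=96.5601, payoff=0.0000, prob=0.028448
UUDD: M=200.7837, payoff=0.0000, prob=0.052155
DDUD: M=73.7100, payoff=0.0000, prob=0.028448
UDUD: M=153.2700, payoff=0.0000, prob=0.052155
DUUD: M=126.4937, payoff=0.0000, prob=0.052155
UUUD: M=263.0266, payoff=51.1666, prob=0.095617
DDDU: M=73.7100, payoff=0.0000, prob=0.028448
UDDU: M=153.2700, payoff=0.0000, prob=0.052155
DUDU: M=96.5601, payoff=0.0000, prob=0.052155
UUDU: M=200.7837, payoff=0.0000, prob=0.095617
DDUU: M=79.6911, payoff=0.0000, prob=0.052155
UDUU: M=165.7068, payoff=0.0000, prob=0.095617
DUUU: M=165.7068, payoff=0.0000, prob=0.095617
UUUU: M=344.5649, payoff=132.7049, prob=0.175297
Price = Σ prob·payoff / R^4 = 28.155187 / 1.310796 = 21.4795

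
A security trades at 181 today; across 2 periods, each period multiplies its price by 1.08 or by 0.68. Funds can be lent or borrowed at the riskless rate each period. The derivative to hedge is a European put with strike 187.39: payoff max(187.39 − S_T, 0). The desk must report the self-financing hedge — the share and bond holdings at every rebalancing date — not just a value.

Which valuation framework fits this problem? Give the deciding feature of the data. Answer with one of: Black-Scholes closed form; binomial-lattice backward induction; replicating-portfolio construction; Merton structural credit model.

Key observation: the mandate to exhibit the hedge at every date and state singles out the replicating-portfolio construction on the 2-period tree with factors 1.08 and 0.68 from 181.

framework: replicating-portfolio construction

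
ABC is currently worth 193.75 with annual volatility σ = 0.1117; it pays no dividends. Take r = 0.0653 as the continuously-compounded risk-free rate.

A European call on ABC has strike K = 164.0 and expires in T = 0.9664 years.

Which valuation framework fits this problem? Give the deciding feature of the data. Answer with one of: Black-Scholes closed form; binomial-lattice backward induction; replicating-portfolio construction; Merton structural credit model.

Key observation: a European claim on ABC (strike 164.0) — a lognormal (GBM) underlying with constant rate and volatility — has an exact closed-form value; no lattice or capital structure is involved.

framework: Black-Scholes closed form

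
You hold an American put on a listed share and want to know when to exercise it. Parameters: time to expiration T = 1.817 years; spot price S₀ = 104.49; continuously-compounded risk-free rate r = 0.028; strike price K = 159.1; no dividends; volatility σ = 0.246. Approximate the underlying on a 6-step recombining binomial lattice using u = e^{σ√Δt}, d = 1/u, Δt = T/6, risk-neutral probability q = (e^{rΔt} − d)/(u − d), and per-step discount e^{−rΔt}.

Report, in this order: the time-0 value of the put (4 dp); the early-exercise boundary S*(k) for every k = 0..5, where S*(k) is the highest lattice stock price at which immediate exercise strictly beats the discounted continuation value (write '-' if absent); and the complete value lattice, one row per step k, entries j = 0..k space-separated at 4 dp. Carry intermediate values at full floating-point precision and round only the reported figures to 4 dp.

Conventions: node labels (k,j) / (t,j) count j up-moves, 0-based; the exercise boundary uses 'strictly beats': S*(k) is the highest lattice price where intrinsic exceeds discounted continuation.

price = 54.6100
boundary = 104.4900 91.2604 104.4900 91.2604 104.4900 119.6374
tree:
54.6100
67.8396 40.6394
79.3942 54.6100 27.2274
89.4859 67.8396 39.5882 15.2116
98.2998 79.3942 54.6100 25.0967 5.4899
105.9978 89.4859 67.8396 39.4626 11.0197 0.0000
112.7211 98.2998 79.3942 54.6100 22.1192 0.0000 0.0000

params: Δt=0.30283 u=1.14497 d=0.87339 q=0.49756 e^(-rΔt)=0.99156
t_6 payoffs: 112.7211 98.2998 79.3942 54.6100 22.1192 0.0000 0.0000
t_5: node(5,0) S=53.1022 payoff=105.9978 vs cont=104.6544 → 105.9978 [stop]  node(5,1) S=69.6141 payoff=89.4859 vs cont=88.1425 → 89.4859 [stop]  node(5,2) S=91.2604 payoff=67.8396 vs cont=66.4963 → 67.8396 [stop]  node(5,3) S=119.6374 payoff=39.4626 vs cont=38.1192 → 39.4626 [stop]  node(5,4) S=156.8382 payoff=2.2618 vs cont=11.0197 → 11.0197 [wait]  node(5,5) S=205.6065 payoff=0.0000 vs cont=0.0000 → 0.0000 [wait]  ⇒ S*(5)=119.6374
t_4: node(4,0) S=60.8002 payoff=98.2998 vs cont=96.9564 → 98.2998 [stop]  node(4,1) S=79.7058 payoff=79.3942 vs cont=78.0508 → 79.3942 [stop]  node(4,2) S=104.4900 payoff=54.6100 vs cont=53.2666 → 54.6100 [stop]  node(4,3) S=136.9808 payoff=22.1192 vs cont=25.0967 → 25.0967 [wait]  node(4,4) S=179.5744 payoff=0.0000 vs cont=5.4899 → 5.4899 [wait]  ⇒ S*(4)=104.4900
t_3: node(3,0) S=69.6141 payoff=89.4859 vs cont=88.1425 → 89.4859 [stop]  node(3,1) S=91.2604 payoff=67.8396 vs cont=66.4963 → 67.8396 [stop]  node(3,2) S=119.6374 payoff=39.4626 vs cont=39.5882 → 39.5882 [wait]  node(3,3) S=156.8382 payoff=2.2618 vs cont=15.2116 → 15.2116 [wait]  ⇒ S*(3)=91.2604
t_2: node(2,0) S=79.7058 payoff=79.3942 vs cont=78.0508 → 79.3942 [stop]  node(2,1) S=104.4900 payoff=54.6100 vs cont=53.3286 → 54.6100 [stop]  node(2,2) S=136.9808 payoff=22.1192 vs cont=27.2274 → 27.2274 [wait]  ⇒ S*(2)=104.4900
t_1: node(1,0) S=91.2604 payoff=67.8396 vs cont=66.4963 → 67.8396 [stop]  node(1,1) S=119.6374 payoff=39.4626 vs cont=40.6394 → 40.6394 [wait]  ⇒ S*(1)=91.2604
t_0: node(0,0) S=104.4900 payoff=54.6100 vs cont=53.8472 → 54.6100 [stop]  ⇒ S*(0)=104.4900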